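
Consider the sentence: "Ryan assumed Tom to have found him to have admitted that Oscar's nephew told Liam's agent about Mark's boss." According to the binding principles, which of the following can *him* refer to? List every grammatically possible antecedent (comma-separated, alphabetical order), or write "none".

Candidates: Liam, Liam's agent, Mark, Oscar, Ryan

Ryan

*him* is a pronoun; Principle B requires it to be free in its binding domain — the clause headed by 'found'.
— Liam: possessor inside the object DP of the clause headed by 'told'; is c-commanded by the pronoun; coreference would bind this R-expression — blocked (Principle C).
— Liam's agent: object of the clause headed by 'told'; is c-commanded by the pronoun; coreference would bind this R-expression — blocked (Principle C).
— Mark: possessor inside the second object DP of the clause headed by 'told'; is c-commanded by the pronoun; coreference would bind this R-expression — blocked (Principle C).
— Oscar: possessor inside the subject DP of the clause headed by 'told'; is c-commanded by the pronoun; coreference would bind this R-expression — blocked (Principle C).
— Ryan: subject of the matrix clause; c-commands the pronoun but lies outside its binding domain — allowed.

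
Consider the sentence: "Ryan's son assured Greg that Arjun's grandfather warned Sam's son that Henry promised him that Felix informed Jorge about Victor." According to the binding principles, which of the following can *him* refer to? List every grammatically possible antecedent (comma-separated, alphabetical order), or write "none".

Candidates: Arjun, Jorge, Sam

*him* is a pronoun; Principle B requires it to be free in its binding domain — the clause headed by 'promised'.
— Arjun: possessor inside the subject DP of the clause headed by 'warned'; does not c-command the pronoun — Principle B does not apply; allowed.
— Jorge: object of the clause headed by 'informed'; is c-commanded by the pronoun; coreference would bind this R-expression — blocked (Principle C).
— Sam: possessor inside the object DP of the clause headed by 'warned'; does not c-command the pronoun — Principle B does not apply; allowed.

Arjun, Sam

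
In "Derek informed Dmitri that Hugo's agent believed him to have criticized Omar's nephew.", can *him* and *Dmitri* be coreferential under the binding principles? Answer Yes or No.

Yes

*Dmitri* is an R-expression; Principle C requires it to be free (not bound by any c-commanding expression).
— him: subject of the clause headed by 'criticized'; the pronoun does not c-command the R-expression — coreference allowed.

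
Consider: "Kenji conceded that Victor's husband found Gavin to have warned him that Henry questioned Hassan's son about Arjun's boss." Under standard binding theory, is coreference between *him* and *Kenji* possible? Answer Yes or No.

Yes

*Kenji* is an R-expression; Principle C requires it to be free (not bound by any c-commanding expression).
— him: object of the clause headed by 'warned'; the pronoun does not c-command the R-expression — coreference allowed.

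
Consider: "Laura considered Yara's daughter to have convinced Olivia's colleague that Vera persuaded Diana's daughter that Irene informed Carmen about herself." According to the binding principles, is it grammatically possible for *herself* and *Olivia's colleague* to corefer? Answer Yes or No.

*herself* is a reflexive; Principle A requires it to be bound within its binding domain — the clause headed by 'informed'.
— Olivia's colleague: object of the clause headed by 'convinced'; c-commands the reflexive but lies outside its binding domain — cannot bind it (Principle A).

No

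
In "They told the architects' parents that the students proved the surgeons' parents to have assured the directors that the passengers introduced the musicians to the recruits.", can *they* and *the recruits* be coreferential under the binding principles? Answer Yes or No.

No

*the recruits* is an R-expression; Principle C requires it to be free (not bound by any c-commanding expression).
— they: subject of the matrix clause; the pronoun c-commands the R-expression — coreference blocked (Principle C).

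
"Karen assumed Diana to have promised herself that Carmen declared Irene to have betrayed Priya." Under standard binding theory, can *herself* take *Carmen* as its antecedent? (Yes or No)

No

*herself* is a reflexive; Principle A requires it to be bound within its binding domain — the clause headed by 'promised'.
— Carmen: subject of the clause headed by 'declared'; does not c-command the reflexive — cannot bind it (Principle A).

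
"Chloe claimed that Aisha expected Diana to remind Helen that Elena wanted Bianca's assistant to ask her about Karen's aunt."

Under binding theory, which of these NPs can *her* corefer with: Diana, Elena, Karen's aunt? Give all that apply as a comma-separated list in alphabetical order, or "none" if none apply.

*her* is a pronoun; Principle B requires it to be free in its binding domain — the clause headed by 'ask'.
— Diana: subject of the clause headed by 'remind'; c-commands the pronoun but lies outside its binding domain — allowed.
— Elena: subject of the clause headed by 'wanted'; c-commands the pronoun but lies outside its binding domain — allowed.
— Karen's aunt: second object of the clause headed by 'ask'; is c-commanded by the pronoun; coreference would bind this R-expression — blocked (Principle C).

Diana, Elena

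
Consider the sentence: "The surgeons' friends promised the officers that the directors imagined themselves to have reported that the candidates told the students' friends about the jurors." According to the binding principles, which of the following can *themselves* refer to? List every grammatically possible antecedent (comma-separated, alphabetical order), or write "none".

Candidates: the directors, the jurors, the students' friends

*themselves* is a reflexive; Principle A requires it to be bound within its binding domain — the clause headed by 'imagined'.
— the directors: subject of the clause headed by 'imagined'; c-commands the reflexive within its binding domain — allowed (Principle A).
— the jurors: second object of the clause headed by 'told'; does not c-command the reflexive — cannot bind it (Principle A).
— the students' friends: object of the clause headed by 'told'; does not c-command the reflexive — cannot bind it (Principle A).

the directors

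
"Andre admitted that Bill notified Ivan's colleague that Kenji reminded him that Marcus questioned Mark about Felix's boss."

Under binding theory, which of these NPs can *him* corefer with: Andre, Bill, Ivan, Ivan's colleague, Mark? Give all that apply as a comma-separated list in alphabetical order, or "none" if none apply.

Andre, Bill, Ivan, Ivan's colleague

*him* is a pronoun; Principle B requires it to be free in its binding domain — the clause headed by 'reminded'.
— Andre: subject of the matrix clause; c-commands the pronoun but lies outside its binding domain — allowed.
— Bill: subject of the clause headed by 'notified'; c-commands the pronoun but lies outside its binding domain — allowed.
— Ivan: possessor inside the object DP of the clause headed by 'notified'; does not c-command the pronoun — Principle B does not apply; allowed.
— Ivan's colleague: object of the clause headed by 'notified'; c-commands the pronoun but lies outside its binding domain — allowed.
— Mark: object of the clause headed by 'questioned'; is c-commanded by the pronoun; coreference would bind this R-expression — blocked (Principle C).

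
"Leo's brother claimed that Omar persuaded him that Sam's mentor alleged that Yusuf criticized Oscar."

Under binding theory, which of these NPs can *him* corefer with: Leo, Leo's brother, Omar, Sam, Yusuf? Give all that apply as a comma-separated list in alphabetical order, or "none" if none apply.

*him* is a pronoun; Principle B requires it to be free in its binding domain — the clause headed by 'persuaded'.
— Leo: possessor inside the subject DP of the matrix clause; does not c-command the pronoun — Principle B does not apply; allowed.
— Leo's brother: subject of the matrix clause; c-commands the pronoun but lies outside its binding domain — allowed.
— Omar: subject of the clause headed by 'persuaded'; c-commands the pronoun within its binding domain — blocked (Principle B).
— Sam: possessor inside the subject DP of the clause headed by 'alleged'; is c-commanded by the pronoun; coreference would bind this R-expression — blocked (Principle C).
— Yusuf: subject of the clause headed by 'criticized'; is c-commanded by the pronoun; coreference would bind this R-expression — blocked (Principle C).

Leo, Leo's brother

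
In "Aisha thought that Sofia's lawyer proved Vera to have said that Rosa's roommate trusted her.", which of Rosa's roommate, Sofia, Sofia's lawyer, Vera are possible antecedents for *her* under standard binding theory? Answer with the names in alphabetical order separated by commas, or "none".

*her* is a pronoun; Principle B requires it to be free in its binding domain — the clause headed by 'trusted'.
— Rosa's roommate: subject of the clause headed by 'trusted'; c-commands the pronoun within its binding domain — blocked (Principle B).
— Sofia: possessor inside the subject DP of the clause headed by 'proved'; does not c-command the pronoun — Principle B does not apply; allowed.
— Sofia's lawyer: subject of the clause headed by 'proved'; c-commands the pronoun but lies outside its binding domain — allowed.
— Vera: subject of the clause headed by 'said'; c-commands the pronoun but lies outside its binding domain — allowed.

Sofia, Sofia's lawyer, Vera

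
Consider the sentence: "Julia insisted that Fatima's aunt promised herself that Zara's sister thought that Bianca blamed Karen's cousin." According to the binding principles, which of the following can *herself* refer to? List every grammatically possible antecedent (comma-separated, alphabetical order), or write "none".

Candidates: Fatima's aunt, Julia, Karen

*herself* is a reflexive; Principle A requires it to be bound within its binding domain — the clause headed by 'promised'.
— Fatima's aunt: subject of the clause headed by 'promised'; c-commands the reflexive within its binding domain — allowed (Principle A).
— Julia: subject of the matrix clause; c-commands the reflexive but lies outside its binding domain — cannot bind it (Principle A).
— Karen: possessor inside the object DP of the clause headed by 'blamed'; does not c-command the reflexive — cannot bind it (Principle A).

Fatima's aunt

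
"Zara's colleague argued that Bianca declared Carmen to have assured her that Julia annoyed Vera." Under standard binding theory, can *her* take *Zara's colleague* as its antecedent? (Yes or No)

*her* is a pronoun; Principle B requires it to be free in its binding domain — the clause headed by 'assured'.
— Zara's colleague: subject of the matrix clause; c-commands the pronoun but lies outside its binding domain — allowed.

Yes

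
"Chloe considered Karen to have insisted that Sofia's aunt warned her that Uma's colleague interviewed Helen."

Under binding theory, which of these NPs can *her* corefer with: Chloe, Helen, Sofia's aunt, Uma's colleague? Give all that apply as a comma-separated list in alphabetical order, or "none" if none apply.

*her* is a pronoun; Principle B requires it to be free in its binding domain — the clause headed by 'warned'.
— Chloe: subject of the matrix clause; c-commands the pronoun but lies outside its binding domain — allowed.
— Helen: object of the clause headed by 'interviewed'; is c-commanded by the pronoun; coreference would bind this R-expression — blocked (Principle C).
— Sofia's aunt: subject of the clause headed by 'warned'; c-commands the pronoun within its binding domain — blocked (Principle B).
— Uma's colleague: subject of the clause headed by 'interviewed'; is c-commanded by the pronoun; coreference would bind this R-expression — blocked (Principle C).

Chloe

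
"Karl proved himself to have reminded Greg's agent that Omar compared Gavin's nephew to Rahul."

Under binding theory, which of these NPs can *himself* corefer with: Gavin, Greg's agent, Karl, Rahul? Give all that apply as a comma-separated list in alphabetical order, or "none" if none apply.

Karl

*himself* is a reflexive; Principle A requires it to be bound within its binding domain — the matrix clause.
— Gavin: possessor inside the object DP of the clause headed by 'compared'; does not c-command the reflexive — cannot bind it (Principle A).
— Greg's agent: object of the clause headed by 'reminded'; does not c-command the reflexive — cannot bind it (Principle A).
— Karl: subject of the matrix clause; c-commands the reflexive within its binding domain — allowed (Principle A).
— Rahul: second object of the clause headed by 'compared'; does not c-command the reflexive — cannot bind it (Principle A).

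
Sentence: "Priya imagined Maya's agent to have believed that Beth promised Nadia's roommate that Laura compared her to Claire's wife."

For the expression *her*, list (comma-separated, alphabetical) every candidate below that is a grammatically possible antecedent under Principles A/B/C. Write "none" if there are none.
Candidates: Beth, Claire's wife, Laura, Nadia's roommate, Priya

Beth, Nadia's roommate, Priya

*her* is a pronoun; Principle B requires it to be free in its binding domain — the clause headed by 'compared'.
— Beth: subject of the clause headed by 'promised'; c-commands the pronoun but lies outside its binding domain — allowed.
— Claire's wife: second object of the clause headed by 'compared'; is c-commanded by the pronoun; coreference would bind this R-expression — blocked (Principle C).
— Laura: subject of the clause headed by 'compared'; c-commands the pronoun within its binding domain — blocked (Principle B).
— Nadia's roommate: object of the clause headed by 'promised'; c-commands the pronoun but lies outside its binding domain — allowed.
— Priya: subject of the matrix clause; c-commands the pronoun but lies outside its binding domain — allowed.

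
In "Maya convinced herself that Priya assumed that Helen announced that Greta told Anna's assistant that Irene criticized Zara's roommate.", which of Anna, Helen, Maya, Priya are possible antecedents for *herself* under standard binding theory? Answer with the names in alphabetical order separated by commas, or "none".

Maya

*herself* is a reflexive; Principle A requires it to be bound within its binding domain — the matrix clause.
— Anna: possessor inside the object DP of the clause headed by 'told'; does not c-command the reflexive — cannot bind it (Principle A).
— Helen: subject of the clause headed by 'announced'; does not c-command the reflexive — cannot bind it (Principle A).
— Maya: subject of the matrix clause; c-commands the reflexive within its binding domain — allowed (Principle A).
— Priya: subject of the clause headed by 'assumed'; does not c-command the reflexive — cannot bind it (Principle A).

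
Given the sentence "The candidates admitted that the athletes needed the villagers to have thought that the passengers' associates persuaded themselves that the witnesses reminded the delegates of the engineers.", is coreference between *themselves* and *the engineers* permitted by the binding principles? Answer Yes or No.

No

*themselves* is a reflexive; Principle A requires it to be bound within its binding domain — the clause headed by 'persuaded'.
— the engineers: second object of the clause headed by 'reminded'; does not c-command the reflexive — cannot bind it (Principle A).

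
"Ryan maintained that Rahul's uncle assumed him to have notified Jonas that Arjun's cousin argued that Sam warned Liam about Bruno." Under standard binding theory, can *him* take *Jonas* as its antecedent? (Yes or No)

No

*him* is a pronoun; Principle B requires it to be free in its binding domain — the clause headed by 'assumed'.
— Jonas: object of the clause headed by 'notified'; is c-commanded by the pronoun; coreference would bind this R-expression — blocked (Principle C).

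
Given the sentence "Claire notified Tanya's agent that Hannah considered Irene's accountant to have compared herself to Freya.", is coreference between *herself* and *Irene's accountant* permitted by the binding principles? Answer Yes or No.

Yes

*herself* is a reflexive; Principle A requires it to be bound within its binding domain — the clause headed by 'compared'.
— Irene's accountant: subject of the clause headed by 'compared'; c-commands the reflexive within its binding domain — allowed (Principle A).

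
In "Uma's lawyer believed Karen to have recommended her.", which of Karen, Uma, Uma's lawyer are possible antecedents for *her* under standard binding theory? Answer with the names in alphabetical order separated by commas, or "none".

Uma, Uma's lawyer

*her* is a pronoun; Principle B requires it to be free in its binding domain — the clause headed by 'recommended'.
— Karen: subject of the clause headed by 'recommended'; c-commands the pronoun within its binding domain — blocked (Principle B).
— Uma: possessor inside the subject DP of the matrix clause; does not c-command the pronoun — Principle B does not apply; allowed.
— Uma's lawyer: subject of the matrix clause; c-commands the pronoun but lies outside its binding domain — allowed.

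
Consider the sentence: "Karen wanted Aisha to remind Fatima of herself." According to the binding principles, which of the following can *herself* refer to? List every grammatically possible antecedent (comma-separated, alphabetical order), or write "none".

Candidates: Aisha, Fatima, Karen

Aisha, Fatima

*herself* is a reflexive; Principle A requires it to be bound within its binding domain — the clause headed by 'remind'.
— Aisha: subject of the clause headed by 'remind'; c-commands the reflexive within its binding domain — allowed (Principle A).
— Fatima: object of the clause headed by 'remind'; c-commands the reflexive within its binding domain — allowed (Principle A).
— Karen: subject of the matrix clause; c-commands the reflexive but lies outside its binding domain — cannot bind it (Principle A).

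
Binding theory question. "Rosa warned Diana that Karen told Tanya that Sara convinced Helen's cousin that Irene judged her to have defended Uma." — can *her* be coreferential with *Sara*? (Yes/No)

*her* is a pronoun; Principle B requires it to be free in its binding domain — the clause headed by 'judged'.
— Sara: subject of the clause headed by 'convinced'; c-commands the pronoun but lies outside its binding domain — allowed.

Yes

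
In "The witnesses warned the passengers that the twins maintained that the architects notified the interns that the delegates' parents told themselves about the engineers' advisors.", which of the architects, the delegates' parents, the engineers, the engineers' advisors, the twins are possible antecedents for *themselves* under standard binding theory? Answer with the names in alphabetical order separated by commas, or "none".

*themselves* is a reflexive; Principle A requires it to be bound within its binding domain — the clause headed by 'told'.
— the architects: subject of the clause headed by 'notified'; c-commands the reflexive but lies outside its binding domain — cannot bind it (Principle A).
— the delegates' parents: subject of the clause headed by 'told'; c-commands the reflexive within its binding domain — allowed (Principle A).
— the engineers: possessor inside the second object DP of the clause headed by 'told'; does not c-command the reflexive — cannot bind it (Principle A).
— the engineers' advisors: second object of the clause headed by 'told'; does not c-command the reflexive — cannot bind it (Principle A).
— the twins: subject of the clause headed by 'maintained'; c-commands the reflexive but lies outside its binding domain — cannot bind it (Principle A).

the delegates' parents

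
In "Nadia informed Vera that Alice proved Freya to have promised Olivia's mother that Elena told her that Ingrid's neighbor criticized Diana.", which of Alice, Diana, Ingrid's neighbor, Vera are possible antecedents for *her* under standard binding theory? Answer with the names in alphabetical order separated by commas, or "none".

Alice, Vera

*her* is a pronoun; Principle B requires it to be free in its binding domain — the clause headed by 'told'.
— Alice: subject of the clause headed by 'proved'; c-commands the pronoun but lies outside its binding domain — allowed.
— Diana: object of the clause headed by 'criticized'; is c-commanded by the pronoun; coreference would bind this R-expression — blocked (Principle C).
— Ingrid's neighbor: subject of the clause headed by 'criticized'; is c-commanded by the pronoun; coreference would bind this R-expression — blocked (Principle C).
— Vera: object of the matrix clause; c-commands the pronoun but lies outside its binding domain — allowed.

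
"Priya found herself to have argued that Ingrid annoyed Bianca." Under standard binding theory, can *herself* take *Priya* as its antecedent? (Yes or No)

*herself* is a reflexive; Principle A requires it to be bound within its binding domain — the matrix clause.
— Priya: subject of the matrix clause; c-commands the reflexive within its binding domain — allowed (Principle A).

Yes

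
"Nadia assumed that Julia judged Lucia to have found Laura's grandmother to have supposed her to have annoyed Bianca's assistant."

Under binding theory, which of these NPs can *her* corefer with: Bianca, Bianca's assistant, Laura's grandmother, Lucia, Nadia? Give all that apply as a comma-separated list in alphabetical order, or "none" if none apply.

*her* is a pronoun; Principle B requires it to be free in its binding domain — the clause headed by 'supposed'.
— Bianca: possessor inside the object DP of the clause headed by 'annoyed'; is c-commanded by the pronoun; coreference would bind this R-expression — blocked (Principle C).
— Bianca's assistant: object of the clause headed by 'annoyed'; is c-commanded by the pronoun; coreference would bind this R-expression — blocked (Principle C).
— Laura's grandmother: subject of the clause headed by 'supposed'; c-commands the pronoun within its binding domain — blocked (Principle B).
— Lucia: subject of the clause headed by 'found'; c-commands the pronoun but lies outside its binding domain — allowed.
— Nadia: subject of the matrix clause; c-commands the pronoun but lies outside its binding domain — allowed.

Lucia, Nadia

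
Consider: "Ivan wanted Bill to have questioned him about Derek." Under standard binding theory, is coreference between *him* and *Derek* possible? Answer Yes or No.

No

*Derek* is an R-expression; Principle C requires it to be free (not bound by any c-commanding expression).
— him: object of the clause headed by 'questioned'; the pronoun c-commands the R-expression — coreference blocked (Principle C).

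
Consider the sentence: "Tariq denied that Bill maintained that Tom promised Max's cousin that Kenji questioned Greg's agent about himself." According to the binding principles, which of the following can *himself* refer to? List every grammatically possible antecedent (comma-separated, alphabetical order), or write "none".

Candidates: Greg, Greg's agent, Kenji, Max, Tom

Greg's agent, Kenji

*himself* is a reflexive; Principle A requires it to be bound within its binding domain — the clause headed by 'questioned'.
— Greg: possessor inside the object DP of the clause headed by 'questioned'; does not c-command the reflexive — cannot bind it (Principle A).
— Greg's agent: object of the clause headed by 'questioned'; c-commands the reflexive within its binding domain — allowed (Principle A).
— Kenji: subject of the clause headed by 'questioned'; c-commands the reflexive within its binding domain — allowed (Principle A).
— Max: possessor inside the object DP of the clause headed by 'promised'; does not c-command the reflexive — cannot bind it (Principle A).
— Tom: subject of the clause headed by 'promised'; c-commands the reflexive but lies outside its binding domain — cannot bind it (Principle A).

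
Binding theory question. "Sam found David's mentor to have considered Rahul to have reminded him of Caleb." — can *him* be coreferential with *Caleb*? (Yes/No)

No

*him* is a pronoun; Principle B requires it to be free in its binding domain — the clause headed by 'reminded'.
— Caleb: second object of the clause headed by 'reminded'; is c-commanded by the pronoun; coreference would bind this R-expression — blocked (Principle C).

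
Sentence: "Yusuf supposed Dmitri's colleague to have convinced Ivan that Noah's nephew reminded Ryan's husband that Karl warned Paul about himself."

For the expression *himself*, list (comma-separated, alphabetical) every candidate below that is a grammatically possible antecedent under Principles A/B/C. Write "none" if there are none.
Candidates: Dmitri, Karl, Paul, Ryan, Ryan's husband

*himself* is a reflexive; Principle A requires it to be bound within its binding domain — the clause headed by 'warned'.
— Dmitri: possessor inside the subject DP of the clause headed by 'convinced'; does not c-command the reflexive — cannot bind it (Principle A).
— Karl: subject of the clause headed by 'warned'; c-commands the reflexive within its binding domain — allowed (Principle A).
— Paul: object of the clause headed by 'warned'; c-commands the reflexive within its binding domain — allowed (Principle A).
— Ryan: possessor inside the object DP of the clause headed by 'reminded'; does not c-command the reflexive — cannot bind it (Principle A).
— Ryan's husband: object of the clause headed by 'reminded'; c-commands the reflexive but lies outside its binding domain — cannot bind it (Principle A).

Karl, Paul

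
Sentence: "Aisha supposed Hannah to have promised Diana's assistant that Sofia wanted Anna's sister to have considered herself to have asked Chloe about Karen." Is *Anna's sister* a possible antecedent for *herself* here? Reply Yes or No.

*herself* is a reflexive; Principle A requires it to be bound within its binding domain — the clause headed by 'considered'.
— Anna's sister: subject of the clause headed by 'considered'; c-commands the reflexive within its binding domain — allowed (Principle A).

Yes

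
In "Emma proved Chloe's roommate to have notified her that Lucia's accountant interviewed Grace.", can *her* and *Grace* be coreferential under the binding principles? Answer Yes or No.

*Grace* is an R-expression; Principle C requires it to be free (not bound by any c-commanding expression).
— her: object of the clause headed by 'notified'; the pronoun c-commands the R-expression — coreference blocked (Principle C).

No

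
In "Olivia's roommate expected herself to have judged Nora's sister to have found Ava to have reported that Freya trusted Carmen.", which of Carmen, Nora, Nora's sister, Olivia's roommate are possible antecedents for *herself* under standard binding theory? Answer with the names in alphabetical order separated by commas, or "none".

Olivia's roommate

*herself* is a reflexive; Principle A requires it to be bound within its binding domain — the matrix clause.
— Carmen: object of the clause headed by 'trusted'; does not c-command the reflexive — cannot bind it (Principle A).
— Nora: possessor inside the subject DP of the clause headed by 'found'; does not c-command the reflexive — cannot bind it (Principle A).
— Nora's sister: subject of the clause headed by 'found'; does not c-command the reflexive — cannot bind it (Principle A).
— Olivia's roommate: subject of the matrix clause; c-commands the reflexive within its binding domain — allowed (Principle A).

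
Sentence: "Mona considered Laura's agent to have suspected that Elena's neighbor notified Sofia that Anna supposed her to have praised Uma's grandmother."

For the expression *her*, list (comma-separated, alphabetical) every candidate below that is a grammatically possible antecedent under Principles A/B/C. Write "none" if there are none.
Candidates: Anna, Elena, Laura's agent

*her* is a pronoun; Principle B requires it to be free in its binding domain — the clause headed by 'supposed'.
— Anna: subject of the clause headed by 'supposed'; c-commands the pronoun within its binding domain — blocked (Principle B).
— Elena: possessor inside the subject DP of the clause headed by 'notified'; does not c-command the pronoun — Principle B does not apply; allowed.
— Laura's agent: subject of the clause headed by 'suspected'; c-commands the pronoun but lies outside its binding domain — allowed.

Elena, Laura's agent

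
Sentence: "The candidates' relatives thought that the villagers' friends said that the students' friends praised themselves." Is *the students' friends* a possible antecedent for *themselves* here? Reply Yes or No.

*themselves* is a reflexive; Principle A requires it to be bound within its binding domain — the clause headed by 'praised'.
— the students' friends: subject of the clause headed by 'praised'; c-commands the reflexive within its binding domain — allowed (Principle A).

Yes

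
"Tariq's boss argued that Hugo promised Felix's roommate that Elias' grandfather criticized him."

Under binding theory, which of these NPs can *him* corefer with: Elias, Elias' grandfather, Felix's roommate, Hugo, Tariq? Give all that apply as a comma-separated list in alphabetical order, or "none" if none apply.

Elias, Felix's roommate, Hugo, Tariq

*him* is a pronoun; Principle B requires it to be free in its binding domain — the clause headed by 'criticized'.
— Elias: possessor inside the subject DP of the clause headed by 'criticized'; does not c-command the pronoun — Principle B does not apply; allowed.
— Elias' grandfather: subject of the clause headed by 'criticized'; c-commands the pronoun within its binding domain — blocked (Principle B).
— Felix's roommate: object of the clause headed by 'promised'; c-commands the pronoun but lies outside its binding domain — allowed.
— Hugo: subject of the clause headed by 'promised'; c-commands the pronoun but lies outside its binding domain — allowed.
— Tariq: possessor inside the subject DP of the matrix clause; does not c-command the pronoun — Principle B does not apply; allowed.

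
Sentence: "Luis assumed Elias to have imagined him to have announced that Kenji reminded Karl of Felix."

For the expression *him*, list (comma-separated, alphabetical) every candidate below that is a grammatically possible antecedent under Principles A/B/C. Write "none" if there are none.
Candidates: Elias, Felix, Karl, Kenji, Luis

Luis

*him* is a pronoun; Principle B requires it to be free in its binding domain — the clause headed by 'imagined'.
— Elias: subject of the clause headed by 'imagined'; c-commands the pronoun within its binding domain — blocked (Principle B).
— Felix: second object of the clause headed by 'reminded'; is c-commanded by the pronoun; coreference would bind this R-expression — blocked (Principle C).
— Karl: object of the clause headed by 'reminded'; is c-commanded by the pronoun; coreference would bind this R-expression — blocked (Principle C).
— Kenji: subject of the clause headed by 'reminded'; is c-commanded by the pronoun; coreference would bind this R-expression — blocked (Principle C).
— Luis: subject of the matrix clause; c-commands the pronoun but lies outside its binding domain — allowed.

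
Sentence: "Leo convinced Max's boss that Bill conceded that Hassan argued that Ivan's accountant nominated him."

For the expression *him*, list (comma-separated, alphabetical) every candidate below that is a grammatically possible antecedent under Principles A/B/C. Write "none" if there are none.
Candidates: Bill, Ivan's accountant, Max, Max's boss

Bill, Max, Max's boss

*him* is a pronoun; Principle B requires it to be free in its binding domain — the clause headed by 'nominated'.
— Bill: subject of the clause headed by 'conceded'; c-commands the pronoun but lies outside its binding domain — allowed.
— Ivan's accountant: subject of the clause headed by 'nominated'; c-commands the pronoun within its binding domain — blocked (Principle B).
— Max: possessor inside the object DP of the matrix clause; does not c-command the pronoun — Principle B does not apply; allowed.
— Max's boss: object of the matrix clause; c-commands the pronoun but lies outside its binding domain — allowed.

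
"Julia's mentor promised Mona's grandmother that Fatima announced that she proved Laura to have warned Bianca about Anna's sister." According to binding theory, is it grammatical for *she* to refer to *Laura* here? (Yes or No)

*Laura* is an R-expression; Principle C requires it to be free (not bound by any c-commanding expression).
— she: subject of the clause headed by 'proved'; the pronoun c-commands the R-expression — coreference blocked (Principle C).

No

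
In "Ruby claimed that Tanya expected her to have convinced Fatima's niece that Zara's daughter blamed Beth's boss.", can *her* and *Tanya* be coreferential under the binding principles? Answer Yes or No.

*Tanya* is an R-expression; Principle C requires it to be free (not bound by any c-commanding expression).
— her: subject of the clause headed by 'convinced'; the R-expression locally c-commands the pronoun — coreference blocked (Principle B on the pronoun).

No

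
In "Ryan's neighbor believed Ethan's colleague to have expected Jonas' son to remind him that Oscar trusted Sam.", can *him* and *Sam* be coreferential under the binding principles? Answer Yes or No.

No

*Sam* is an R-expression; Principle C requires it to be free (not bound by any c-commanding expression).
— him: object of the clause headed by 'remind'; the pronoun c-commands the R-expression — coreference blocked (Principle C).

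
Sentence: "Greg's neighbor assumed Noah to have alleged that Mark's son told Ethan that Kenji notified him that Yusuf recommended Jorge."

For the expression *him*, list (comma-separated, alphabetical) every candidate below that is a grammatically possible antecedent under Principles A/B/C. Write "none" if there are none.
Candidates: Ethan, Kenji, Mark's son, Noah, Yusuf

*him* is a pronoun; Principle B requires it to be free in its binding domain — the clause headed by 'notified'.
— Ethan: object of the clause headed by 'told'; c-commands the pronoun but lies outside its binding domain — allowed.
— Kenji: subject of the clause headed by 'notified'; c-commands the pronoun within its binding domain — blocked (Principle B).
— Mark's son: subject of the clause headed by 'told'; c-commands the pronoun but lies outside its binding domain — allowed.
— Noah: subject of the clause headed by 'alleged'; c-commands the pronoun but lies outside its binding domain — allowed.
— Yusuf: subject of the clause headed by 'recommended'; is c-commanded by the pronoun; coreference would bind this R-expression — blocked (Principle C).

Ethan, Mark's son, Noah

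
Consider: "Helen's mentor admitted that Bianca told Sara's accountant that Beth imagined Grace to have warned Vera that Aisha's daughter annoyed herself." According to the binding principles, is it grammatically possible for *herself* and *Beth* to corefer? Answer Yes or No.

No

*herself* is a reflexive; Principle A requires it to be bound within its binding domain — the clause headed by 'annoyed'.
— Beth: subject of the clause headed by 'imagined'; c-commands the reflexive but lies outside its binding domain — cannot bind it (Principle A).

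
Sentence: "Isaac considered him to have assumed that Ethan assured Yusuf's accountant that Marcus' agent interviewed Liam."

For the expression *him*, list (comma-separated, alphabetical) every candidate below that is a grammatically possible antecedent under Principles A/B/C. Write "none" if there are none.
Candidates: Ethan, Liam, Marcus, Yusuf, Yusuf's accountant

*him* is a pronoun; Principle B requires it to be free in its binding domain — the matrix clause.
— Ethan: subject of the clause headed by 'assured'; is c-commanded by the pronoun; coreference would bind this R-expression — blocked (Principle C).
— Liam: object of the clause headed by 'interviewed'; is c-commanded by the pronoun; coreference would bind this R-expression — blocked (Principle C).
— Marcus: possessor inside the subject DP of the clause headed by 'interviewed'; is c-commanded by the pronoun; coreference would bind this R-expression — blocked (Principle C).
— Yusuf: possessor inside the object DP of the clause headed by 'assured'; is c-commanded by the pronoun; coreference would bind this R-expression — blocked (Principle C).
— Yusuf's accountant: object of the clause headed by 'assured'; is c-commanded by the pronoun; coreference would bind this R-expression — blocked (Principle C).

none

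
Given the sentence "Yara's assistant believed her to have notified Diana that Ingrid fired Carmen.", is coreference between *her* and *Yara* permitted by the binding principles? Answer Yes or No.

*her* is a pronoun; Principle B requires it to be free in its binding domain — the matrix clause.
— Yara: possessor inside the subject DP of the matrix clause; does not c-command the pronoun — Principle B does not apply; allowed.

Yes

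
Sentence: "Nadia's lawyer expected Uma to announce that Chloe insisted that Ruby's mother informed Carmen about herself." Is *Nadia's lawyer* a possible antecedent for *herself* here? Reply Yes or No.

No

*herself* is a reflexive; Principle A requires it to be bound within its binding domain — the clause headed by 'informed'.
— Nadia's lawyer: subject of the matrix clause; c-commands the reflexive but lies outside its binding domain — cannot bind it (Principle A).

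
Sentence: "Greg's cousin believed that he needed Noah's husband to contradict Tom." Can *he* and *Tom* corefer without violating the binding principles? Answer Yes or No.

*Tom* is an R-expression; Principle C requires it to be free (not bound by any c-commanding expression).
— he: subject of the clause headed by 'needed'; the pronoun c-commands the R-expression — coreference blocked (Principle C).

No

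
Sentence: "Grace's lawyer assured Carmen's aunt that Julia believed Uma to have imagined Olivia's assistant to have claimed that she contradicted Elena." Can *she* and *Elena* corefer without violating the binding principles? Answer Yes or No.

*Elena* is an R-expression; Principle C requires it to be free (not bound by any c-commanding expression).
— she: subject of the clause headed by 'contradicted'; the pronoun c-commands the R-expression — coreference blocked (Principle C).

No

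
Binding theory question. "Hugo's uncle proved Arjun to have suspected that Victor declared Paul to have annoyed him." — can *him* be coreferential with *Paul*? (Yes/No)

No

*him* is a pronoun; Principle B requires it to be free in its binding domain — the clause headed by 'annoyed'.
— Paul: subject of the clause headed by 'annoyed'; c-commands the pronoun within its binding domain — blocked (Principle B).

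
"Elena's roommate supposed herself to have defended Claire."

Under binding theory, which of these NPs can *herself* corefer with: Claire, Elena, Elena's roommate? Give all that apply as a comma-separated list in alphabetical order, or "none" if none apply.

Elena's roommate

*herself* is a reflexive; Principle A requires it to be bound within its binding domain — the matrix clause.
— Claire: object of the clause headed by 'defended'; does not c-command the reflexive — cannot bind it (Principle A).
— Elena: possessor inside the subject DP of the matrix clause; does not c-command the reflexive — cannot bind it (Principle A).
— Elena's roommate: subject of the matrix clause; c-commands the reflexive within its binding domain — allowed (Principle A).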